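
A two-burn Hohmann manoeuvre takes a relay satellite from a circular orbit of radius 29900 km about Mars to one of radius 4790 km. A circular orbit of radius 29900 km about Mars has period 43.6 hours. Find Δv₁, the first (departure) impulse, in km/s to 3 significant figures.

Δv₁ = 0.568 km/s

From Kepler's third law T² = 4π²r³/μ at r = 29900 km, T = 43.6 hours = 43.6 × 3600 s = 1.5696×10^5 s: μ = 4π²r³/T² = 42834.7 km³/s².
Transfer-ellipse semi-major axis a_t = (r₁ + r₂)/2 = (29900 + 4790)/2 = 17345 km.
Circular speed at r = 29900 km: v_c = √(μ/r) = 1.1969 km/s.
Transfer-orbit speed at the same r (vis-viva, a = a_t): v_t = √[μ(2/r − 1/a_t)] = 0.62899 km/s.
Δv₁ = |v_t − v_c| = |0.62899 − 1.1969| = 0.5679 km/s.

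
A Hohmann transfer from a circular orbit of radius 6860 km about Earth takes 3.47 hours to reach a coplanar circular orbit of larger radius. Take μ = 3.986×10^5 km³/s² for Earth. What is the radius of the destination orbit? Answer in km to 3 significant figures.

r₂ = 30100 km

Transfer time t = 3.47 hours = 12492 s, and t = π√(a_t³/μ).
So a_t = (μ t²/π²)^(1/3) = (3.986×10^5 × (12492)² / π²)^(1/3) = 18471 km.
Since a_t = (r₁ + r₂)/2, r₂ = 2a_t − r₁ = 2×18471 − 6860 = 30082 km.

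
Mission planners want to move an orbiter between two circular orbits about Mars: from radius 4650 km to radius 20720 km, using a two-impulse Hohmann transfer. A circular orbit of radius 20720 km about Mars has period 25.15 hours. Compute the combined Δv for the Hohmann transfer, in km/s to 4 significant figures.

From Kepler's third law T² = 4π²r³/μ at r = 20720 km, T = 25.15 hours = 25.15 × 3600 s = 90540 s: μ = 4π²r³/T² = 42839.9 km³/s².
Transfer-ellipse semi-major axis a_t = (r₁ + r₂)/2 = (4650 + 20720)/2 = 12685 km.
At r₁ the circular-orbit speed is v₁ = √(μ/r₁) = 3.035 km/s.
Transfer-orbit speed at r₁ (v² = μ(2/r − 1/a)): v_p = √[μ(2/r₁ − 1/a_t)] = 3.879 km/s.
First burn Δv₁ = |v_p − v₁| = 0.8440 km/s.
Circular speed at r₂: v₂ = √(μ/r₂) = 1.4379 km/s.
Transfer-orbit speed at r₂: v_a = √[μ(2/r₂ − 1/a_t)] = 0.87058 km/s.
Second burn Δv₂ = |v₂ − v_a| = 0.5673 km/s.
Δv = Δv₁ + Δv₂ = 0.8440 + 0.5673 = 1.411 km/s.

Δv = 1.411 km/s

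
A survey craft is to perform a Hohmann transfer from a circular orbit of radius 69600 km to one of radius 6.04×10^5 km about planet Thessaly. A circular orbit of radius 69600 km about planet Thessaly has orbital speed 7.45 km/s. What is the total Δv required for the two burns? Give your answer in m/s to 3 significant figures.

Δv = 3910 m/s

From the circular-orbit relation v² = μ/r at r = 69600 km: μ = v²r = (7.45)² × 69600 = 3.86297×10^6 km³/s².
Transfer-ellipse semi-major axis a_t = (r₁ + r₂)/2 = (69600 + 6.040×10^5)/2 = 3.368×10^5 km.
At r₁ the circular-orbit speed is v₁ = √(μ/r₁) = 7.450 km/s.
On the transfer ellipse at r₁, v² = μ(2/r − 1/a) gives v_p = √[μ(2/r₁ − 1/a_t)] = 9.977 km/s.
First burn Δv₁ = |v_p − v₁| = 2.527 km/s.
Circular speed at r₂: v₂ = √(μ/r₂) = 2.529 km/s.
Transfer-orbit speed at r₂: v_a = √[μ(2/r₂ − 1/a_t)] = 1.150 km/s.
Second burn Δv₂ = |v₂ − v_a| = 1.379 km/s.
Total Δv = Δv₁ + Δv₂ = 3.906 km/s.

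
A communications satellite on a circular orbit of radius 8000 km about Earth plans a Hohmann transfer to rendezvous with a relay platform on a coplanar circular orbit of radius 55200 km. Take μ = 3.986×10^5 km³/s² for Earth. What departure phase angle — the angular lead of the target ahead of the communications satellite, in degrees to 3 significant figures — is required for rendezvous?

Transfer-ellipse semi-major axis a_t = (r₁ + r₂)/2 = (8000 + 55200)/2 = 31600 km.
Transfer time t = π√(a_t³/μ) = 27952 s.
Target angular speed ω₂ = √(μ/r₂³) = 4.8681×10^-5 rad/s.
Angle swept by the target during transfer: ω₂·t = 1.3607 rad = 77.96°.
The communications satellite traverses 180° on the transfer ellipse, so the target must lead by 180° − 77.96° = 102°.

φ = 102°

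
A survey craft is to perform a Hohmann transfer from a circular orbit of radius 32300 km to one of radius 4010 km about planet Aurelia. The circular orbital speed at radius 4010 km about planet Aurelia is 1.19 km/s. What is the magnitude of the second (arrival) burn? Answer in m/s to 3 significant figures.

Δv₂ = 397 m/s

From the circular-orbit relation v² = μ/r at r = 4010 km: μ = v²r = (1.19)² × 4010 = 5678.56 km³/s².
Transfer-ellipse semi-major axis a_t = (r₁ + r₂)/2 = (32300 + 4010)/2 = 18155 km.
On the circular orbit at r = 4010 km, v_c = √(μ/r) = 1.1900 km/s.
Vis-viva on the transfer ellipse at r = 4010 km gives v_t = √[μ(2/r − 1/a_t)] = 1.5873 km/s.
Δv₂ = |v_t − v_c| = |1.5873 − 1.1900| = 0.3973 km/s.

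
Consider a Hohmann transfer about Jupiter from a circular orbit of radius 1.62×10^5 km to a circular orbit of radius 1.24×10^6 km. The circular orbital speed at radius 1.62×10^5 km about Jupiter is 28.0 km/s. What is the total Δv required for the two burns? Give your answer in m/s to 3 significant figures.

From the circular-orbit relation v² = μ/r at r = 1.62×10^5 km: μ = v²r = (28.0)² × 1.62×10^5 = 1.27008×10^8 km³/s².
Transfer-ellipse semi-major axis a_t = (r₁ + r₂)/2 = (1.620×10^5 + 1.240×10^6)/2 = 7.010×10^5 km.
Circular speed at r₁: v₁ = √(μ/r₁) = √(1.27008×10^8/1.620×10^5) = 28.00 km/s.
Transfer-orbit speed at r₁ (v² = μ(2/r − 1/a)): v_p = √[μ(2/r₁ − 1/a_t)] = 37.24 km/s.
First burn Δv₁ = |v_p − v₁| = 9.2400 km/s.
At r₂, v₂ = √(μ/r₂) = 10.12056 km/s.
Transfer-orbit speed at r₂: v_a = √[μ(2/r₂ − 1/a_t)] = 4.865228 km/s.
Second burn Δv₂ = |v₂ − v_a| = 5.2553 km/s.
Total Δv = Δv₁ + Δv₂ = 14.50 km/s.

Δv = 14500 m/s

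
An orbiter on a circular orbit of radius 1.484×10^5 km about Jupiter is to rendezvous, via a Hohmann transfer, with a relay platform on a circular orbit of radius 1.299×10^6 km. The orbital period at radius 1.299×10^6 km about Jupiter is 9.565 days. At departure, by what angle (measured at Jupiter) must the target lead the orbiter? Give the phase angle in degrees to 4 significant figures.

From Kepler's third law T² = 4π²r³/μ at r = 1.299×10^6 km, T = 9.565 days = 9.565 × 86400 s = 8.26416×10^5 s: μ = 4π²r³/T² = 1.26704×10^8 km³/s².
The Hohmann ellipse has a_t = (r₁ + r₂)/2 = 7.237×10^5 km.
Transfer time t = π√(a_t³/μ) = 1.7183×10^5 s.
The target's mean motion on its circular orbit is ω₂ = √(μ/r₂³) = 7.6029×10^-6 rad/s.
Angle swept by the target during transfer: ω₂·t = 1.3064 rad = 74.851°.
Arrival is 180° from departure on the ellipse, so φ = 180° − 74.851° = 105.1°.

φ = 105.1°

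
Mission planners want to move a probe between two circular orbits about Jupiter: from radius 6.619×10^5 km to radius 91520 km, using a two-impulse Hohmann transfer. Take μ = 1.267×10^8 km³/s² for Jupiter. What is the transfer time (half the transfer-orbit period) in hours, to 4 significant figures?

t = 17.93 hours

Semi-major axis of the transfer orbit: a_t = (6.619×10^5 + 91520)/2 = 3.7671×10^5 km.
By Kepler's third law the transfer-orbit period is T = 2π√(a_t³/μ), so t = T/2 = 64532 s.
Converting: 64532 s ÷ 3600 s/hour = 17.93 hours.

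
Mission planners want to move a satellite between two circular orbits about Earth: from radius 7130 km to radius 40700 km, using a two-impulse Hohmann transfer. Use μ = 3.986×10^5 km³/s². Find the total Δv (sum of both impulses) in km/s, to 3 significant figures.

The Hohmann ellipse has a_t = (r₁ + r₂)/2 = 23915 km.
At r₁ the circular-orbit speed is v₁ = √(μ/r₁) = 7.477 km/s.
On the transfer ellipse at r₁, v² = μ(2/r − 1/a) gives v_p = √[μ(2/r₁ − 1/a_t)] = 9.754 km/s.
First burn Δv₁ = |v_p − v₁| = 2.277 km/s.
Circular speed at r₂: v₂ = √(μ/r₂) = 3.1295 km/s.
Transfer-orbit speed at r₂: v_a = √[μ(2/r₂ − 1/a_t)] = 1.7088 km/s.
Second burn Δv₂ = |v₂ − v_a| = 1.421 km/s.
Total Δv = Δv₁ + Δv₂ = 3.698 km/s.

Δv = 3.70 km/s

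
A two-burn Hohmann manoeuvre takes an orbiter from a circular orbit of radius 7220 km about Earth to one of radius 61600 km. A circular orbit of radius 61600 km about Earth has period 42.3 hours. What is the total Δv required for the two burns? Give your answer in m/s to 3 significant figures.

Δv = 3890 m/s

From Kepler's third law T² = 4π²r³/μ at r = 61600 km, T = 42.3 hours = 42.3 × 3600 s = 1.5228×10^5 s: μ = 4π²r³/T² = 3.97939×10^5 km³/s².
Transfer-ellipse semi-major axis a_t = (r₁ + r₂)/2 = (7220 + 61600)/2 = 34410 km.
At r₁ the circular-orbit speed is v₁ = √(μ/r₁) = 7.4240258 km/s.
Transfer-orbit speed at r₁ (vis-viva equation): v_p = √[μ(2/r₁ − 1/a_t)] = 9.9331613 km/s.
First burn Δv₁ = |v_p − v₁| = 2.50914 km/s.
At r₂, v₂ = √(μ/r₂) = 2.54166 km/s.
Transfer-orbit speed at r₂: v_a = √[μ(2/r₂ − 1/a_t)] = 1.16424 km/s.
Second burn Δv₂ = |v₂ − v_a| = 1.37742 km/s.
Total Δv = Δv₁ + Δv₂ = 3.887 km/s.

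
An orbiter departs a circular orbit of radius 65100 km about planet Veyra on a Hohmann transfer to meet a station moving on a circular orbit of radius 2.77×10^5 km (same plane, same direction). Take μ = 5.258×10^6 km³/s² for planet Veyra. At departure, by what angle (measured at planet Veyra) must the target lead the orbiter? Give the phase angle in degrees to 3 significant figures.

Semi-major axis of the transfer orbit: a_t = (65100 + 2.770×10^5)/2 = 1.7105×10^5 km.
The half-period of the transfer ellipse is t = π√(a_t³/μ) = 96922.41 s.
Target angular speed ω₂ = √(μ/r₂³) = 1.572862×10^-5 rad/s.
Angle swept by the target during transfer: ω₂·t = 1.524456 rad = 87.34°.
Arrival is 180° from departure on the ellipse, so φ = 180° − 87.34° = 92.7°.

φ = 92.7°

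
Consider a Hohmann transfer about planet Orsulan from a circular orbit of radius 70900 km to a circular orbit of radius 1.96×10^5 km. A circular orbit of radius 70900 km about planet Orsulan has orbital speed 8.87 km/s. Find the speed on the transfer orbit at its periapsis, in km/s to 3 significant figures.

v = 10.7 km/s

From the circular-orbit relation v² = μ/r at r = 70900 km: μ = v²r = (8.87)² × 70900 = 5.57819×10^6 km³/s².
Semi-major axis of the transfer orbit: a_t = (70900 + 1.960×10^5)/2 = 1.3345×10^5 km.
At periapsis, r = 70900 km.
Applying v² = μ(2/r − 1/a_t): v = 10.75 km/s.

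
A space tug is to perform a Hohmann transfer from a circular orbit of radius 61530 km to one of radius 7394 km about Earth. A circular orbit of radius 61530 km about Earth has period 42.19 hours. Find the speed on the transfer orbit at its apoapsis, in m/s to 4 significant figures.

From Kepler's third law T² = 4π²r³/μ at r = 61530 km, T = 42.19 hours = 42.19 × 3600 s = 1.51884×10^5 s: μ = 4π²r³/T² = 3.98654×10^5 km³/s².
The Hohmann ellipse has a_t = (r₁ + r₂)/2 = 34462 km.
At apoapsis, r = 61530 km.
Vis-viva: v = √[μ(2/r − 1/a_t)] = √[3.98654×10^5 × (2/61530 − 1/34462)] = 1.179 km/s.

v = 1179 m/s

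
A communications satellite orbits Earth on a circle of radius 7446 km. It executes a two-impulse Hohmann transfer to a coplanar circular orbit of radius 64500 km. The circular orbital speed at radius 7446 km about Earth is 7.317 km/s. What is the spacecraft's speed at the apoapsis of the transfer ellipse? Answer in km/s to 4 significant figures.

From the circular-orbit relation v² = μ/r at r = 7446 km: μ = v²r = (7.317)² × 7446 = 3.98648×10^5 km³/s².
The Hohmann ellipse has a_t = (r₁ + r₂)/2 = 35973 km.
At apoapsis, r = 64500 km.
Vis-viva: v = √[μ(2/r − 1/a_t)] = √[3.98648×10^5 × (2/64500 − 1/35973)] = 1.131 km/s.

v = 1.131 km/s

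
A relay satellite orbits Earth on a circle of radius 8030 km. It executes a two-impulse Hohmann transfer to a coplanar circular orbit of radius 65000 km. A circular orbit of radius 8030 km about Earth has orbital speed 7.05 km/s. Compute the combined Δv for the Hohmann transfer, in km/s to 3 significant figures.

Δv = 3.67 km/s

From the circular-orbit relation v² = μ/r at r = 8030 km: μ = v²r = (7.05)² × 8030 = 3.99111×10^5 km³/s².
The Hohmann ellipse has a_t = (r₁ + r₂)/2 = 36515 km.
At r₁ the circular-orbit speed is v₁ = √(μ/r₁) = 7.050 km/s.
On the transfer ellipse at r₁, vis-viva gives v_p = √[μ(2/r₁ − 1/a_t)] = 9.406 km/s.
First burn Δv₁ = |v_p − v₁| = 2.356 km/s.
Circular speed at r₂: v₂ = √(μ/r₂) = 2.478 km/s.
Transfer-orbit speed at r₂: v_a = √[μ(2/r₂ − 1/a_t)] = 1.162 km/s.
Second burn Δv₂ = |v₂ − v_a| = 1.316 km/s.
Δv = Δv₁ + Δv₂ = 2.356 + 1.316 = 3.672 km/s.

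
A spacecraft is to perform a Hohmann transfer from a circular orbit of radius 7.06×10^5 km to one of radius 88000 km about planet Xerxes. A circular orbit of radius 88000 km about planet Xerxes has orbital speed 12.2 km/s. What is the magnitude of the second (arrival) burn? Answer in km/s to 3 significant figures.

From the circular-orbit relation v² = μ/r at r = 88000 km: μ = v²r = (12.2)² × 88000 = 1.30979×10^7 km³/s².
Semi-major axis of the transfer orbit: a_t = (7.060×10^5 + 88000)/2 = 3.970×10^5 km.
Circular speed at r = 88000 km: v_c = √(μ/r) = 12.200 km/s.
Vis-viva on the transfer ellipse at r = 88000 km gives v_t = √[μ(2/r − 1/a_t)] = 16.269 km/s.
Δv₂ = |v_t − v_c| = |16.269 − 12.200| = 4.069 km/s.

Δv₂ = 4.07 km/s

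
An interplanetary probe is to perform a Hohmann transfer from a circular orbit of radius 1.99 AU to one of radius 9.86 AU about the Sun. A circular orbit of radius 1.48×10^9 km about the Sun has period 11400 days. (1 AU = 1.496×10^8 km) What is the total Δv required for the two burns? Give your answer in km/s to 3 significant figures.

From Kepler's third law T² = 4π²r³/μ at r = 1.48×10^9 km, T = 11400 days = 11400 × 86400 s = 9.8496×10^8 s: μ = 4π²r³/T² = 1.31919×10^11 km³/s².
In km: r₁ = 1.99 × 1.496×10^8 = 2.97704×10^8 km; r₂ = 9.86 × 1.496×10^8 = 1.475056×10^9 km.
Semi-major axis of the transfer orbit: a_t = (2.97704×10^8 + 1.475056×10^9)/2 = 8.8638×10^8 km.
Circular speed at r₁: v₁ = √(μ/r₁) = √(1.31919×10^11/2.97704×10^8) = 21.050 km/s.
On the transfer ellipse at r₁, vis-viva gives v_p = √[μ(2/r₁ − 1/a_t)] = 27.155 km/s.
First burn Δv₁ = |v_p − v₁| = 6.105 km/s.
Circular speed at r₂: v₂ = √(μ/r₂) = 9.457 km/s.
Transfer-orbit speed at r₂: v_a = √[μ(2/r₂ − 1/a_t)] = 5.481 km/s.
Second burn Δv₂ = |v₂ − v_a| = 3.976 km/s.
Δv = Δv₁ + Δv₂ = 6.105 + 3.976 = 10.08 km/s.

Δv = 10.1 km/s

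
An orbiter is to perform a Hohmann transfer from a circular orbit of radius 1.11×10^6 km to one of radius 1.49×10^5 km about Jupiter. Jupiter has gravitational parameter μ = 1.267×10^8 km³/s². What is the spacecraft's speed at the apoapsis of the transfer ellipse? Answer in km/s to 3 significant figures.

Semi-major axis of the transfer orbit: a_t = (1.110×10^6 + 1.490×10^5)/2 = 6.295×10^5 km.
At apoapsis, r = 1.110×10^6 km.
From the vis-viva equation, v = √[μ(2/r − 1/a_t)] = 5.198 km/s.

v = 5.20 km/s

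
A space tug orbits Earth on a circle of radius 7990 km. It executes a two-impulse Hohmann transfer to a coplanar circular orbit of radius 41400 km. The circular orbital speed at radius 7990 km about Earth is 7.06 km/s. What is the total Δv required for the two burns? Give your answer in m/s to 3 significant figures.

Δv = 3420 m/s

From the circular-orbit relation v² = μ/r at r = 7990 km: μ = v²r = (7.06)² × 7990 = 3.98250×10^5 km³/s².
Semi-major axis of the transfer orbit: a_t = (7990 + 41400)/2 = 24695 km.
Circular speed at r₁: v₁ = √(μ/r₁) = √(3.98250×10^5/7990) = 7.060 km/s.
Transfer-orbit speed at r₁ (v² = μ(2/r − 1/a)): v_p = √[μ(2/r₁ − 1/a_t)] = 9.141 km/s.
First burn Δv₁ = |v_p − v₁| = 2.081 km/s.
At r₂, v₂ = √(μ/r₂) = 3.1015 km/s.
Transfer-orbit speed at r₂: v_a = √[μ(2/r₂ − 1/a_t)] = 1.7642 km/s.
Second burn Δv₂ = |v₂ − v_a| = 1.337 km/s.
Total Δv = Δv₁ + Δv₂ = 3.418 km/s.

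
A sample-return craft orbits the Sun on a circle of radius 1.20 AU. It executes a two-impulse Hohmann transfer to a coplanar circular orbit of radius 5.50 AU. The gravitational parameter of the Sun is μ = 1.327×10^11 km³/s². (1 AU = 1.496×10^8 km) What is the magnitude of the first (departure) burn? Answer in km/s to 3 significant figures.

In km: r₁ = 1.20 × 1.496×10^8 = 1.7952×10^8 km; r₂ = 5.50 × 1.496×10^8 = 8.228×10^8 km.
Transfer-ellipse semi-major axis a_t = (r₁ + r₂)/2 = (1.7952×10^8 + 8.228×10^8)/2 = 5.0116×10^8 km.
On the circular orbit at r = 1.7952×10^8 km, v_c = √(μ/r) = 27.188 km/s.
Transfer-orbit speed at the same r (vis-viva, a = a_t): v_t = √[μ(2/r − 1/a_t)] = 34.837 km/s.
Δv₁ = |v_t − v_c| = |34.837 − 27.188| = 7.649 km/s.

Δv₁ = 7.65 km/s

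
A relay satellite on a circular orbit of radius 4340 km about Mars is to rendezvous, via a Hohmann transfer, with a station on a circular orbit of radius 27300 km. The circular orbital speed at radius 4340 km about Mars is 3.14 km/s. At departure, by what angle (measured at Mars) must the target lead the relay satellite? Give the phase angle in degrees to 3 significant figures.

φ = 101°

From the circular-orbit relation v² = μ/r at r = 4340 km: μ = v²r = (3.14)² × 4340 = 42790.7 km³/s².
Transfer-ellipse semi-major axis a_t = (r₁ + r₂)/2 = (4340 + 27300)/2 = 15820 km.
The half-period of the transfer ellipse is t = π√(a_t³/μ) = 30219 s.
Target angular speed ω₂ = √(μ/r₂³) = 4.5860×10^-5 rad/s.
Angle swept by the target during transfer: ω₂·t = 1.3858 rad = 79.40°.
The relay satellite traverses 180° on the transfer ellipse, so the target must lead by 180° − 79.40° = 101°.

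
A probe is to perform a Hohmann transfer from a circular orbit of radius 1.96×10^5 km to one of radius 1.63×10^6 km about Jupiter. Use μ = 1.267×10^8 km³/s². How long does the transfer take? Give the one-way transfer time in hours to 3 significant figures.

t = 67.6 hours

Semi-major axis of the transfer orbit: a_t = (1.960×10^5 + 1.630×10^6)/2 = 9.130×10^5 km.
Transfer time t = π√(a_t³/μ) = π√((9.130×10^5)³ / 1.267×10^8) = 2.435×10^5 s.
Converting: 2.435×10^5 s ÷ 3600 s/hour = 67.6 hours.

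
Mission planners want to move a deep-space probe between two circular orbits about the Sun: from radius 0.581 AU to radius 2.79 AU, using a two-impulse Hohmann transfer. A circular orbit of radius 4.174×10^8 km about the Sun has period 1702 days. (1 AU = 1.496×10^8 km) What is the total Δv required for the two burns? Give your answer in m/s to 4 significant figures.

From Kepler's third law T² = 4π²r³/μ at r = 4.174×10^8 km, T = 1702 days = 1702 × 86400 s = 1.470528×10^8 s: μ = 4π²r³/T² = 1.32761×10^11 km³/s².
In km: r₁ = 0.581 × 1.496×10^8 = 8.69176×10^7 km; r₂ = 2.79 × 1.496×10^8 = 4.17384×10^8 km.
The Hohmann ellipse has a_t = (r₁ + r₂)/2 = 2.521508×10^8 km.
At r₁ the circular-orbit speed is v₁ = √(μ/r₁) = 39.08 km/s.
On the transfer ellipse at r₁, vis-viva gives v_p = √[μ(2/r₁ − 1/a_t)] = 50.28 km/s.
First burn Δv₁ = |v_p − v₁| = 11.20 km/s.
At r₂, v₂ = √(μ/r₂) = 17.835 km/s.
Transfer-orbit speed at r₂: v_a = √[μ(2/r₂ − 1/a_t)] = 10.471 km/s.
Second burn Δv₂ = |v₂ − v_a| = 7.364 km/s.
Δv = Δv₁ + Δv₂ = 11.20 + 7.364 = 18.56 km/s.

Δv = 18560 m/s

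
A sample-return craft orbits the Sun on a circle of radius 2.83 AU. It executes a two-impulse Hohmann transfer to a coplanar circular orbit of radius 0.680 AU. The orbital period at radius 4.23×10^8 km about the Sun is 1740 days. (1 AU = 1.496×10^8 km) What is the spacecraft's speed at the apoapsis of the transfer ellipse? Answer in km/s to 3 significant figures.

From Kepler's third law T² = 4π²r³/μ at r = 4.23×10^8 km, T = 1740 days = 1740 × 86400 s = 1.50336×10^8 s: μ = 4π²r³/T² = 1.32207×10^11 km³/s².
In km: r₁ = 2.83 × 1.496×10^8 = 4.23368×10^8 km; r₂ = 0.680 × 1.496×10^8 = 1.01728×10^8 km.
Semi-major axis of the transfer orbit: a_t = (4.23368×10^8 + 1.01728×10^8)/2 = 2.62548×10^8 km.
At apoapsis, r = 4.23368×10^8 km.
Vis-viva: v = √[μ(2/r − 1/a_t)] = √[1.32207×10^11 × (2/4.23368×10^8 − 1/2.62548×10^8)] = 11.00 km/s.

v = 11.0 km/s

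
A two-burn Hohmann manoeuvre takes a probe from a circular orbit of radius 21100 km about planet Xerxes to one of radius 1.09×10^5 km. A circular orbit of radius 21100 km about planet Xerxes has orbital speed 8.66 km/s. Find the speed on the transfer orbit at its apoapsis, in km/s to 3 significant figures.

v = 2.17 km/s

From the circular-orbit relation v² = μ/r at r = 21100 km: μ = v²r = (8.66)² × 21100 = 1.58241×10^6 km³/s².
The Hohmann ellipse has a_t = (r₁ + r₂)/2 = 65050 km.
At apoapsis, r = 1.090×10^5 km.
Vis-viva: v = √[μ(2/r − 1/a_t)] = √[1.58241×10^6 × (2/1.090×10^5 − 1/65050)] = 2.170 km/s.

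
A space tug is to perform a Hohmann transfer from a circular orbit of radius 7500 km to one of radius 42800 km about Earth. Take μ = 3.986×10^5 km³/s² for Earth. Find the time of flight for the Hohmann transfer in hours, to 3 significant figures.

Transfer-ellipse semi-major axis a_t = (r₁ + r₂)/2 = (7500 + 42800)/2 = 25150 km.
Transfer time t = π√(a_t³/μ) = π√((25150)³ / 3.986×10^5) = 19850 s.
Converting: 19850 s ÷ 3600 s/hour = 5.51 hours.

t = 5.51 hours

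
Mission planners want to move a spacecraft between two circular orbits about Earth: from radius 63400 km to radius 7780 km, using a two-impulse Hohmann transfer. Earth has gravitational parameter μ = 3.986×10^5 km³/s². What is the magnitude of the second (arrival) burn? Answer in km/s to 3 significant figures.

Δv₂ = 2.40 km/s

Semi-major axis of the transfer orbit: a_t = (63400 + 7780)/2 = 35590 km.
Circular speed at r = 7780 km: v_c = √(μ/r) = 7.1578 km/s.
Vis-viva on the transfer ellipse at r = 7780 km gives v_t = √[μ(2/r − 1/a_t)] = 9.5534 km/s.
Δv₂ = |v_t − v_c| = |9.5534 − 7.1578| = 2.396 km/s.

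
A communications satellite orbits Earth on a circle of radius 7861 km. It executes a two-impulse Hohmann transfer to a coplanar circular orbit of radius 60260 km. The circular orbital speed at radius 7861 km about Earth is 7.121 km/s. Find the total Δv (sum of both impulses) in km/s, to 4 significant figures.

Δv = 3.687 km/s

From the circular-orbit relation v² = μ/r at r = 7861 km: μ = v²r = (7.121)² × 7861 = 3.98621×10^5 km³/s².
Transfer-ellipse semi-major axis a_t = (r₁ + r₂)/2 = (7861 + 60260)/2 = 34060.5 km.
At r₁ the circular-orbit speed is v₁ = √(μ/r₁) = 7.121 km/s.
On the transfer ellipse at r₁, vis-viva gives v_p = √[μ(2/r₁ − 1/a_t)] = 9.472 km/s.
First burn Δv₁ = |v_p − v₁| = 2.351 km/s.
At r₂, v₂ = √(μ/r₂) = 2.572 km/s.
Transfer-orbit speed at r₂: v_a = √[μ(2/r₂ − 1/a_t)] = 1.236 km/s.
Second burn Δv₂ = |v₂ − v_a| = 1.336 km/s.
Δv = Δv₁ + Δv₂ = 2.351 + 1.336 = 3.687 km/s.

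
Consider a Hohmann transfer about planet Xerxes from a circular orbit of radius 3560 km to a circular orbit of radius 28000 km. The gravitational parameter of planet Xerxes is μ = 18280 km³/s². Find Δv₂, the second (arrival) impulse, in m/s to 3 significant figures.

Δv₂ = 424 m/s

Semi-major axis of the transfer orbit: a_t = (3560 + 28000)/2 = 15780 km.
Circular speed at r = 28000 km: v_c = √(μ/r) = 0.8080 km/s.
Transfer-orbit speed at the same r (vis-viva, a = a_t): v_t = √[μ(2/r − 1/a_t)] = 0.3838 km/s.
Δv₂ = |v_t − v_c| = |0.3838 − 0.8080| = 0.4242 km/s.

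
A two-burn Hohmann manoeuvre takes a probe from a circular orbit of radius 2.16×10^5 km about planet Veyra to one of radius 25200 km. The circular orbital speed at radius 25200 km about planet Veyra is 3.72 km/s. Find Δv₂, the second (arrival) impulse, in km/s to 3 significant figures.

Δv₂ = 1.26 km/s

From the circular-orbit relation v² = μ/r at r = 25200 km: μ = v²r = (3.72)² × 25200 = 3.48728×10^5 km³/s².
Transfer-ellipse semi-major axis a_t = (r₁ + r₂)/2 = (2.160×10^5 + 25200)/2 = 1.206×10^5 km.
Circular speed at r = 25200 km: v_c = √(μ/r) = 3.720 km/s.
Vis-viva on the transfer ellipse at r = 25200 km gives v_t = √[μ(2/r − 1/a_t)] = 4.978 km/s.
Δv₂ = |v_t − v_c| = |4.978 − 3.720| = 1.258 km/s.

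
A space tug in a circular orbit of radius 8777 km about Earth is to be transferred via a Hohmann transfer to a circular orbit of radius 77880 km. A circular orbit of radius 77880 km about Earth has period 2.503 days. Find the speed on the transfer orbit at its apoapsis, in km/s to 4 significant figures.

From Kepler's third law T² = 4π²r³/μ at r = 77880 km, T = 2.503 days = 2.503 × 86400 s = 2.162592×10^5 s: μ = 4π²r³/T² = 3.98739×10^5 km³/s².
Semi-major axis of the transfer orbit: a_t = (8777 + 77880)/2 = 43328.5 km.
The apoapsis of the transfer ellipse is at r = 77880 km.
Vis-viva: v = √[μ(2/r − 1/a_t)] = √[3.98739×10^5 × (2/77880 − 1/43328.5)] = 1.018 km/s.

v = 1.018 km/s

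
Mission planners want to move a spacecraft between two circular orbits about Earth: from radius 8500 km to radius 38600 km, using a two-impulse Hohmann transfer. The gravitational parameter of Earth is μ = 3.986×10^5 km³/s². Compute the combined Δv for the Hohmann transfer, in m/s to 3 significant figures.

Transfer-ellipse semi-major axis a_t = (r₁ + r₂)/2 = (8500 + 38600)/2 = 23550 km.
At r₁ the circular-orbit speed is v₁ = √(μ/r₁) = 6.848 km/s.
On the transfer ellipse at r₁, vis-viva equation gives v_p = √[μ(2/r₁ − 1/a_t)] = 8.767 km/s.
First burn Δv₁ = |v_p − v₁| = 1.919 km/s.
At r₂, v₂ = √(μ/r₂) = 3.2135 km/s.
Transfer-orbit speed at r₂: v_a = √[μ(2/r₂ − 1/a_t)] = 1.9306 km/s.
Second burn Δv₂ = |v₂ − v_a| = 1.283 km/s.
Δv = Δv₁ + Δv₂ = 1.919 + 1.283 = 3.202 km/s.

Δv = 3200 m/s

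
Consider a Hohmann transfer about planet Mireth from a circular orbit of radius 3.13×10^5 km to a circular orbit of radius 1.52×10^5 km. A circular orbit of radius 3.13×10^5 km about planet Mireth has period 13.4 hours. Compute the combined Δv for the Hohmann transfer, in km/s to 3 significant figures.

From Kepler's third law T² = 4π²r³/μ at r = 3.13×10^5 km, T = 13.4 hours = 13.4 × 3600 s = 48240 s: μ = 4π²r³/T² = 5.20209×10^8 km³/s².
Semi-major axis of the transfer orbit: a_t = (3.130×10^5 + 1.520×10^5)/2 = 2.325×10^5 km.
Circular speed at r₁: v₁ = √(μ/r₁) = √(5.20209×10^8/3.130×10^5) = 40.768 km/s.
Transfer-orbit speed at r₁ (vis-viva equation): v_a = √[μ(2/r₁ − 1/a_t)] = 32.963 km/s.
First burn Δv₁ = |v_a − v₁| = 7.805 km/s.
At r₂, v₂ = √(μ/r₂) = 58.502 km/s.
Transfer-orbit speed at r₂: v_p = √[μ(2/r₂ − 1/a_t)] = 67.878 km/s.
Second burn Δv₂ = |v₂ − v_p| = 9.376 km/s.
Δv = Δv₁ + Δv₂ = 7.805 + 9.376 = 17.18 km/s.

Δv = 17.2 km/s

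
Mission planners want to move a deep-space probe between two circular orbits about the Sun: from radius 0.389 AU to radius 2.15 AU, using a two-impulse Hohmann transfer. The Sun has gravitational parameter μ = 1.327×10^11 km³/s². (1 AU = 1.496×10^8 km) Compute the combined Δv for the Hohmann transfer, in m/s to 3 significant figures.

Δv = 23500 m/s

In km: r₁ = 0.389 × 1.496×10^8 = 5.81944×10^7 km; r₂ = 2.15 × 1.496×10^8 = 3.2164×10^8 km.
Transfer-ellipse semi-major axis a_t = (r₁ + r₂)/2 = (5.81944×10^7 + 3.2164×10^8)/2 = 1.899172×10^8 km.
At r₁ the circular-orbit speed is v₁ = √(μ/r₁) = 47.75 km/s.
On the transfer ellipse at r₁, vis-viva gives v_p = √[μ(2/r₁ − 1/a_t)] = 62.14 km/s.
First burn Δv₁ = |v_p − v₁| = 14.39 km/s.
At r₂, v₂ = √(μ/r₂) = 20.312 km/s.
Transfer-orbit speed at r₂: v_a = √[μ(2/r₂ − 1/a_t)] = 11.244 km/s.
Second burn Δv₂ = |v₂ − v_a| = 9.068 km/s.
Total Δv = Δv₁ + Δv₂ = 23.46 km/s.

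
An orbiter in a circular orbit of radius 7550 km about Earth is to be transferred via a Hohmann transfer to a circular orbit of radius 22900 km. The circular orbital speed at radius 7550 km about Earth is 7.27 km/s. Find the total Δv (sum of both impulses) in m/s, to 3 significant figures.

From the circular-orbit relation v² = μ/r at r = 7550 km: μ = v²r = (7.27)² × 7550 = 3.99039×10^5 km³/s².
Transfer-ellipse semi-major axis a_t = (r₁ + r₂)/2 = (7550 + 22900)/2 = 15225 km.
Circular speed at r₁: v₁ = √(μ/r₁) = √(3.99039×10^5/7550) = 7.270 km/s.
On the transfer ellipse at r₁, v² = μ(2/r − 1/a) gives v_p = √[μ(2/r₁ − 1/a_t)] = 8.916 km/s.
First burn Δv₁ = |v_p − v₁| = 1.646 km/s.
Circular speed at r₂: v₂ = √(μ/r₂) = 4.1744 km/s.
Transfer-orbit speed at r₂: v_a = √[μ(2/r₂ − 1/a_t)] = 2.9396 km/s.
Second burn Δv₂ = |v₂ − v_a| = 1.235 km/s.
Δv = Δv₁ + Δv₂ = 1.646 + 1.235 = 2.881 km/s.

Δv = 2880 m/s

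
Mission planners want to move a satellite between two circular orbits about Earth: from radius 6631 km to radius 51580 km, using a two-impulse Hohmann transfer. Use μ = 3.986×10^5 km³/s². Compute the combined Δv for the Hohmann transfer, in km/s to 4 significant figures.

Transfer-ellipse semi-major axis a_t = (r₁ + r₂)/2 = (6631 + 51580)/2 = 29105.5 km.
Circular speed at r₁: v₁ = √(μ/r₁) = √(3.986×10^5/6631) = 7.7532 km/s.
On the transfer ellipse at r₁, v² = μ(2/r − 1/a) gives v_p = √[μ(2/r₁ − 1/a_t)] = 10.321 km/s.
First burn Δv₁ = |v_p − v₁| = 2.568 km/s.
At r₂, v₂ = √(μ/r₂) = 2.780 km/s.
Transfer-orbit speed at r₂: v_a = √[μ(2/r₂ − 1/a_t)] = 1.327 km/s.
Second burn Δv₂ = |v₂ − v_a| = 1.453 km/s.
Total Δv = Δv₁ + Δv₂ = 4.021 km/s.

Δv = 4.021 km/s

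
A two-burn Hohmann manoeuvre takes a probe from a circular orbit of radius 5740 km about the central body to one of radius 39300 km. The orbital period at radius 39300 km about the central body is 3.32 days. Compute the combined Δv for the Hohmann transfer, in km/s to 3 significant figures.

Δv = 1.15 km/s

From Kepler's third law T² = 4π²r³/μ at r = 39300 km, T = 3.32 days = 3.32 × 86400 s = 2.86848×10^5 s: μ = 4π²r³/T² = 29122.8 km³/s².
The Hohmann ellipse has a_t = (r₁ + r₂)/2 = 22520 km.
At r₁ the circular-orbit speed is v₁ = √(μ/r₁) = 2.2525 km/s.
Transfer-orbit speed at r₁ (v² = μ(2/r − 1/a)): v_p = √[μ(2/r₁ − 1/a_t)] = 2.9756 km/s.
First burn Δv₁ = |v_p − v₁| = 0.7231 km/s.
Circular speed at r₂: v₂ = √(μ/r₂) = 0.8608 km/s.
Transfer-orbit speed at r₂: v_a = √[μ(2/r₂ − 1/a_t)] = 0.4346 km/s.
Second burn Δv₂ = |v₂ − v_a| = 0.4262 km/s.
Δv = Δv₁ + Δv₂ = 0.7231 + 0.4262 = 1.149 km/s.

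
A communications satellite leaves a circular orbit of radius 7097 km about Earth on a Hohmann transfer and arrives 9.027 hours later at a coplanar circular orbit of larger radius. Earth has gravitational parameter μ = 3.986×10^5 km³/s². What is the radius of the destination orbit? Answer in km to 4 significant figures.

r₂ = 62780 km

Transfer time t = 9.027 hours = 32497.2 s, and t = π√(a_t³/μ).
So a_t = (μ t²/π²)^(1/3) = (3.986×10^5 × (32497.2)² / π²)^(1/3) = 34939 km.
Since a_t = (r₁ + r₂)/2, r₂ = 2a_t − r₁ = 2×34939 − 7097 = 62781 km.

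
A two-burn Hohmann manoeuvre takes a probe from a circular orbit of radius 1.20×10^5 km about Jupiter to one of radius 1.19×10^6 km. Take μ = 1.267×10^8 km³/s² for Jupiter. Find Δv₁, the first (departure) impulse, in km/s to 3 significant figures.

The Hohmann ellipse has a_t = (r₁ + r₂)/2 = 6.550×10^5 km.
On the circular orbit at r = 1.200×10^5 km, v_c = √(μ/r) = 32.494 km/s.
Vis-viva on the transfer ellipse at r = 1.200×10^5 km gives v_t = √[μ(2/r − 1/a_t)] = 43.798 km/s.
Δv₁ = |v_t − v_c| = |43.798 − 32.494| = 11.30 km/s.

Δv₁ = 11.3 km/s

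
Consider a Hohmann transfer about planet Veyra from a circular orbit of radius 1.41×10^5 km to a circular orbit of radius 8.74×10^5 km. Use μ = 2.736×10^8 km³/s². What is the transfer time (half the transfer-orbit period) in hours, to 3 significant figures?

t = 19.1 hours

Transfer-ellipse semi-major axis a_t = (r₁ + r₂)/2 = (1.410×10^5 + 8.740×10^5)/2 = 5.075×10^5 km.
Half the transfer-orbit period gives t = π√(a_t³/μ) = 68670 s.
Converting: 68670 s ÷ 3600 s/hour = 19.1 hours.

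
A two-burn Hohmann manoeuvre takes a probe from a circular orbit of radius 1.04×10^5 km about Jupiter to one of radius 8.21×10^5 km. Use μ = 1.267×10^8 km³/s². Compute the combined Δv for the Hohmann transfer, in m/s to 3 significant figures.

Δv = 18100 m/s

Semi-major axis of the transfer orbit: a_t = (1.040×10^5 + 8.210×10^5)/2 = 4.625×10^5 km.
At r₁ the circular-orbit speed is v₁ = √(μ/r₁) = 34.90 km/s.
On the transfer ellipse at r₁, v² = μ(2/r − 1/a) gives v_p = √[μ(2/r₁ − 1/a_t)] = 46.50 km/s.
First burn Δv₁ = |v_p − v₁| = 11.60 km/s.
At r₂, v₂ = √(μ/r₂) = 12.423 km/s.
Transfer-orbit speed at r₂: v_a = √[μ(2/r₂ − 1/a_t)] = 5.8908 km/s.
Second burn Δv₂ = |v₂ − v_a| = 6.532 km/s.
Total Δv = Δv₁ + Δv₂ = 18.13 km/s.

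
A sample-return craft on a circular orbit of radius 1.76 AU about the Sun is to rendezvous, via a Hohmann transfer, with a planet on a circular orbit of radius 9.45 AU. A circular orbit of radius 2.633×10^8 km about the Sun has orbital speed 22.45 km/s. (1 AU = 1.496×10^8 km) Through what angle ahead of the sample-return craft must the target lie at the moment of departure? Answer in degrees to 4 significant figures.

From the circular-orbit relation v² = μ/r at r = 2.633×10^8 km: μ = v²r = (22.45)² × 2.633×10^8 = 1.32704×10^11 km³/s².
In km: r₁ = 1.76 × 1.496×10^8 = 2.63296×10^8 km; r₂ = 9.45 × 1.496×10^8 = 1.41372×10^9 km.
Semi-major axis of the transfer orbit: a_t = (2.63296×10^8 + 1.41372×10^9)/2 = 8.38508×10^8 km.
Transfer time t = π√(a_t³/μ) = 2.094×10^8 s.
Target angular speed ω₂ = √(μ/r₂³) = 6.853×10^-9 rad/s.
Angle swept by the target during transfer: ω₂·t = 1.435 rad = 82.22°.
The sample-return craft traverses 180° on the transfer ellipse, so the target must lead by 180° − 82.22° = 97.78°.

φ = 97.78°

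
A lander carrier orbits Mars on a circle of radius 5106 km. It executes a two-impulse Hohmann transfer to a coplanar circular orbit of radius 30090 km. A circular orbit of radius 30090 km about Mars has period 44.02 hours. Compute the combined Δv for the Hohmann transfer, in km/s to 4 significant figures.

From Kepler's third law T² = 4π²r³/μ at r = 30090 km, T = 44.02 hours = 44.02 × 3600 s = 1.58472×10^5 s: μ = 4π²r³/T² = 42827.4 km³/s².
The Hohmann ellipse has a_t = (r₁ + r₂)/2 = 17598 km.
Circular speed at r₁: v₁ = √(μ/r₁) = √(42827.4/5106) = 2.8961 km/s.
Transfer-orbit speed at r₁ (vis-viva equation): v_p = √[μ(2/r₁ − 1/a_t)] = 3.7870 km/s.
First burn Δv₁ = |v_p − v₁| = 0.8909 km/s.
At r₂, v₂ = √(μ/r₂) = 1.193 km/s.
Transfer-orbit speed at r₂: v_a = √[μ(2/r₂ − 1/a_t)] = 0.6426 km/s.
Second burn Δv₂ = |v₂ − v_a| = 0.5504 km/s.
Total Δv = Δv₁ + Δv₂ = 1.441 km/s.

Δv = 1.441 km/s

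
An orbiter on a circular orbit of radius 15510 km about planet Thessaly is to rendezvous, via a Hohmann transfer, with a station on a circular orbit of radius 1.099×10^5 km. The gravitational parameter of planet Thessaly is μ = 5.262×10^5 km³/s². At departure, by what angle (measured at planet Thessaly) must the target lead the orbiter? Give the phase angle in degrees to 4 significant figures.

φ = 102.4°

Semi-major axis of the transfer orbit: a_t = (15510 + 1.099×10^5)/2 = 62705 km.
Transfer time t = π√(a_t³/μ) = 68000 s.
Target angular speed ω₂ = √(μ/r₂³) = 1.991×10^-5 rad/s.
Angle swept by the target during transfer: ω₂·t = 1.354 rad = 77.58°.
The orbiter traverses 180° on the transfer ellipse, so the target must lead by 180° − 77.58° = 102.4°.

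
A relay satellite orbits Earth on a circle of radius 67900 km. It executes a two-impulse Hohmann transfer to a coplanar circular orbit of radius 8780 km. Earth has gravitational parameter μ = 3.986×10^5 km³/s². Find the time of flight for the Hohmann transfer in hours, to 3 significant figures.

Transfer-ellipse semi-major axis a_t = (r₁ + r₂)/2 = (67900 + 8780)/2 = 38340 km.
By Kepler's third law the transfer-orbit period is T = 2π√(a_t³/μ), so t = T/2 = 37360 s.
Converting: 37360 s ÷ 3600 s/hour = 10.4 hours.

t = 10.4 hours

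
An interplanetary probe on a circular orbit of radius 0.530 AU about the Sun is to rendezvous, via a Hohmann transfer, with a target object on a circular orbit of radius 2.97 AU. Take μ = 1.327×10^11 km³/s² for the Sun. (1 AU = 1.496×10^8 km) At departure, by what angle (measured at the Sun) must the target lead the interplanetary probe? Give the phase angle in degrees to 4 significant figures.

φ = 98.59°

In km: r₁ = 0.530 × 1.496×10^8 = 7.9288×10^7 km; r₂ = 2.97 × 1.496×10^8 = 4.44312×10^8 km.
Semi-major axis of the transfer orbit: a_t = (7.9288×10^7 + 4.44312×10^8)/2 = 2.618×10^8 km.
The half-period of the transfer ellipse is t = π√(a_t³/μ) = 3.6532×10^7 s.
Target angular speed ω₂ = √(μ/r₂³) = 3.8896×10^-8 rad/s.
Angle swept by the target during transfer: ω₂·t = 1.4209 rad = 81.41°.
The interplanetary probe traverses 180° on the transfer ellipse, so the target must lead by 180° − 81.41° = 98.59°.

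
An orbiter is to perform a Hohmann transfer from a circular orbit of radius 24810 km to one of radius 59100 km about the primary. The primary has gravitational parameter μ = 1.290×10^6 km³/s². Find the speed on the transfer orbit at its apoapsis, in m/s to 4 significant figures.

v = 3593 m/s

Transfer-ellipse semi-major axis a_t = (r₁ + r₂)/2 = (24810 + 59100)/2 = 41955 km.
At apoapsis, r = 59100 km.
Vis-viva: v = √[μ(2/r − 1/a_t)] = √[1.290×10^6 × (2/59100 − 1/41955)] = 3.593 km/s.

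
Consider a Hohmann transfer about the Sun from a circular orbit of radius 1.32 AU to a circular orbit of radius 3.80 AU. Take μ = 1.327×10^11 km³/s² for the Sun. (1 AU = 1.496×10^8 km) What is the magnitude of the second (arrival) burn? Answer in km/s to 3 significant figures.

In km: r₁ = 1.32 × 1.496×10^8 = 1.97472×10^8 km; r₂ = 3.80 × 1.496×10^8 = 5.6848×10^8 km.
The Hohmann ellipse has a_t = (r₁ + r₂)/2 = 3.82976×10^8 km.
Circular speed at r = 5.6848×10^8 km: v_c = √(μ/r) = 15.278 km/s.
Vis-viva on the transfer ellipse at r = 5.6848×10^8 km gives v_t = √[μ(2/r − 1/a_t)] = 10.971 km/s.
Δv₂ = |v_t − v_c| = |10.971 − 15.278| = 4.307 km/s.

Δv₂ = 4.31 km/s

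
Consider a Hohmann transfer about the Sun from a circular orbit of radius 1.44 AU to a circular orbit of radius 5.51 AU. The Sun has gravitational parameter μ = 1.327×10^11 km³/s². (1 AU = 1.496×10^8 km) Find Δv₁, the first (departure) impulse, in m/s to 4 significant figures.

In km: r₁ = 1.44 × 1.496×10^8 = 2.15424×10^8 km; r₂ = 5.51 × 1.496×10^8 = 8.24296×10^8 km.
The Hohmann ellipse has a_t = (r₁ + r₂)/2 = 5.1986×10^8 km.
On the circular orbit at r = 2.15424×10^8 km, v_c = √(μ/r) = 24.8192 km/s.
Transfer-orbit speed at the same r (vis-viva, a = a_t): v_t = √[μ(2/r − 1/a_t)] = 31.2526 km/s.
Δv₁ = |v_t − v_c| = |31.2526 − 24.8192| = 6.433 km/s.

Δv₁ = 6433 m/s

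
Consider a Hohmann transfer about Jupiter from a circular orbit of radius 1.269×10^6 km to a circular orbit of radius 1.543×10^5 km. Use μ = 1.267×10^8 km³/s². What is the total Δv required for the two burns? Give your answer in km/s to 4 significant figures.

Transfer-ellipse semi-major axis a_t = (r₁ + r₂)/2 = (1.269×10^6 + 1.543×10^5)/2 = 7.1165×10^5 km.
Circular speed at r₁: v₁ = √(μ/r₁) = √(1.267×10^8/1.269×10^6) = 9.992 km/s.
On the transfer ellipse at r₁, vis-viva gives v_a = √[μ(2/r₁ − 1/a_t)] = 4.653 km/s.
First burn Δv₁ = |v_a − v₁| = 5.339 km/s.
Circular speed at r₂: v₂ = √(μ/r₂) = 28.66 km/s.
Transfer-orbit speed at r₂: v_p = √[μ(2/r₂ − 1/a_t)] = 38.27 km/s.
Second burn Δv₂ = |v₂ − v_p| = 9.610 km/s.
Δv = Δv₁ + Δv₂ = 5.339 + 9.610 = 14.95 km/s.

Δv = 14.95 km/s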